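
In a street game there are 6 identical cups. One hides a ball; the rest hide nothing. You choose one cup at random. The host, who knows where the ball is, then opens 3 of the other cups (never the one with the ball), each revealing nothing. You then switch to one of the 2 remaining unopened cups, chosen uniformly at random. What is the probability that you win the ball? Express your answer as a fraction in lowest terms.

5/12

Your original cup holds the ball with probability 1/6, so the other 5 collectively hold it with probability 5/6.
The host can always find 3 empty cups to open, so the reveals don't change that 5/6; it is now spread over the 2 remaining unopened cups.
P(win by switching) = (5/6) · (1/2) = 5/12.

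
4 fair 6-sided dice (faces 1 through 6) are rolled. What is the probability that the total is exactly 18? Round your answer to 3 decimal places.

There are 6^4 = 1296 equally likely outcomes.
The number of ordered 4-tuples from {1,…,6} summing to 18 is 80.
P(sum = 18) = 80/1296 = 5/81 ≈ 0.062.

0.062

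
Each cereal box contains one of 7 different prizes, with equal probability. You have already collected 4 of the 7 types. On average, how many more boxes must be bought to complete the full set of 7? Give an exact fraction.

77/6

Starting from 4 distinct types, each trial gives a new one with probability (7−i)/7 when i types are held, so the wait for the next new type is 7/(7−i).
E = 7/3 + 7/2 + 7/1 = 77/6.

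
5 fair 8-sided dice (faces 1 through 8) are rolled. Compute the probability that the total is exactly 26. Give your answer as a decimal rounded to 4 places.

0.0613

There are 8^5 = 32768 equally likely outcomes.
The number of ordered 5-tuples from {1,…,8} summing to 26 is 2010.
P(sum = 26) = 2010/32768 = 1005/16384 ≈ 0.0613.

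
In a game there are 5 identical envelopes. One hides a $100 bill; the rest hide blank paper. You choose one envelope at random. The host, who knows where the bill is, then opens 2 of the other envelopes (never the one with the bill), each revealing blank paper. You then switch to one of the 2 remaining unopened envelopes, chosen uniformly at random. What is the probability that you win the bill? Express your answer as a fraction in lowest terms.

Your original envelope holds the bill with probability 1/5, so the other 4 collectively hold it with probability 4/5.
The host can always find 2 empty envelopes to open, so the reveals don't change that 4/5; it is now spread over the 2 remaining unopened envelopes.
P(win by switching) = (4/5) · (1/2) = 2/5.

2/5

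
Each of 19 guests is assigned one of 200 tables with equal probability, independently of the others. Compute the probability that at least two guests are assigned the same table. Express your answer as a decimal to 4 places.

0.5863

It's easier to compute the probability that all 19 are distinct.
P(all distinct) = 200/200 · 199/200 · ··· · 182/200 ≈ 0.4137.
So the probability of at least one match is 1 − 0.4137 = 0.5863.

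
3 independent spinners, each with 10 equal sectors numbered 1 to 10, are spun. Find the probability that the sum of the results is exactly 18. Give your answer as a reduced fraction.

There are 10^3 = 1000 equally likely outcomes.
The number of ordered 3-tuples from {1,…,10} summing to 18 is 73.
P(sum = 18) = 73/1000.

73/1000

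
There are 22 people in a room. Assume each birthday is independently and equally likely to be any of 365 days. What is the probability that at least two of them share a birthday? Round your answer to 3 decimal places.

It's easier to compute the probability that all 22 are distinct.
P(all distinct) = 365/365 · 364/365 · ··· · 344/365 ≈ 0.524.
So the probability of at least one match is 1 − 0.524 = 0.476.

0.476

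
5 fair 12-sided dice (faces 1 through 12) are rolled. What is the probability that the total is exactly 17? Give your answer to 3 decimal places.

There are 12^5 = 248832 equally likely outcomes.
The number of ordered 5-tuples from {1,…,12} summing to 17 is 1815.
P(sum = 17) = 1815/248832 = 605/82944 ≈ 0.007.

0.007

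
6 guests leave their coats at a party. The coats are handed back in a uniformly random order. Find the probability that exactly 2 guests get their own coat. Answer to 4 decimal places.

Choose which 2 of the 6 are fixed: C(6,2) = 15 ways.
The remaining 4 must have no fixed point: D(4) = 9.
P = 15·9/720 = 3/16 ≈ 0.1875.

0.1875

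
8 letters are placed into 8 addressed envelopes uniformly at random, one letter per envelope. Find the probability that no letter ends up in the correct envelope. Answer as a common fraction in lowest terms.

This is the derangement probability: permutations of 8 with no fixed point.
D(8) = 8! · (1 − 1/1! + 1/2! − ··· + (−1)^8/8!) = 14833.
P = 14833/40320 = 2119/5760.

2119/5760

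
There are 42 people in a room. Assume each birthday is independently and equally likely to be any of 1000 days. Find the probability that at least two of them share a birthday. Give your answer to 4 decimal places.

0.5824

It's easier to compute the probability that all 42 are distinct.
P(all distinct) = 1000/1000 · 999/1000 · ··· · 959/1000 ≈ 0.4176.
So the probability of at least one match is 1 − 0.4176 = 0.5824.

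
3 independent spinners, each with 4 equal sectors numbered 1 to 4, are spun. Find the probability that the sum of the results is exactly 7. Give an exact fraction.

There are 4^3 = 64 equally likely outcomes.
The number of ordered 3-tuples from {1,…,4} summing to 7 is 12.
P(sum = 7) = 12/64 = 3/16.

3/16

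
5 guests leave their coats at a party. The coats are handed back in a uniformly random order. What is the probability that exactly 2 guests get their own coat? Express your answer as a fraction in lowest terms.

Choose which 2 of the 5 are fixed: C(5,2) = 10 ways.
The remaining 3 must have no fixed point: D(3) = 2.
P = 10·2/120 = 1/6.

1/6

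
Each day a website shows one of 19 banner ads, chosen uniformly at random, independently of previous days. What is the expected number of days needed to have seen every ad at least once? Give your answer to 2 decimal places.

67.41

After i distinct types are collected, each trial gives a new one with probability (19−i)/19, so the expected wait for the next new type is 19/(19−i).
E = 19/19 + 19/18 + 19/17 + 19/16 + 19/15 + 19/14 + 19/13 + 19/12 + 19/11 + 19/10 + 19/9 + 19/8 + 19/7 + 19/6 + 19/5 + 19/4 + 19/3 + 19/2 + 19/1 = 275295799/4084080 ≈ 67.41.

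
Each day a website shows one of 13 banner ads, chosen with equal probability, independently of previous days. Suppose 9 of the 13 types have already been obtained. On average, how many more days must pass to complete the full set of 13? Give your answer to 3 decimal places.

Starting from 9 distinct types, each trial gives a new one with probability (13−i)/13 when i types are held, so the wait for the next new type is 13/(13−i).
E = 13/4 + 13/3 + 13/2 + 13/1 = 325/12 ≈ 27.083.

27.083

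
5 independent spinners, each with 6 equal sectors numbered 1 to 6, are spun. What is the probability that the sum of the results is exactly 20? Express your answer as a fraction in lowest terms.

There are 6^5 = 7776 equally likely outcomes.
The number of ordered 5-tuples from {1,…,6} summing to 20 is 651.
P(sum = 20) = 651/7776 = 217/2592.

217/2592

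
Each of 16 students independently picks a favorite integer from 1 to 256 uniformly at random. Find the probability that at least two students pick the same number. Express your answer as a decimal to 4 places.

0.3803

It's easier to compute the probability that all 16 are distinct.
P(all distinct) = 256/256 · 255/256 · ··· · 241/256 ≈ 0.6197.
So the probability of at least one match is 1 − 0.6197 = 0.3803.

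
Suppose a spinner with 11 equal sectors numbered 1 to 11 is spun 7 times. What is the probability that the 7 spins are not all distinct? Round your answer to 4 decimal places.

P(all 7 different) = 11/11 · 10/11 · ··· · 5/11 ≈ 0.0853.
P(at least two equal) = 1 − 0.0853 = 0.9147.

0.9147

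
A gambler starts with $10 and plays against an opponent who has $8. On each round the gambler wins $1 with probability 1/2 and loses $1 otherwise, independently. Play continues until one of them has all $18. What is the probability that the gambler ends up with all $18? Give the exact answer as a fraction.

With a fair step, P(i) = ½P(i−1) + ½P(i+1) with P(0)=0, P(18)=1 has the linear solution P(i) = i/18.
P(10) = 10/18 = 5/9.

5/9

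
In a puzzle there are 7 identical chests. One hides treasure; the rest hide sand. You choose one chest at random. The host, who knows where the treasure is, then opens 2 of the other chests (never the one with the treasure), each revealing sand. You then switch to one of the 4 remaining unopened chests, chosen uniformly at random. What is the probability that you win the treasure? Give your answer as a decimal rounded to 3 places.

Your original chest holds the treasure with probability 1/7, so the other 6 collectively hold it with probability 6/7.
The host can always find 2 empty chests to open, so the reveals don't change that 6/7; it is now spread over the 4 remaining unopened chests.
P(win by switching) = (6/7) · (1/4) = 3/14 ≈ 0.214.

0.214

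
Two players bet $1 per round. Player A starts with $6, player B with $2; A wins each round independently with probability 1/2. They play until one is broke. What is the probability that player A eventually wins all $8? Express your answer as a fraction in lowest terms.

3/4

With a fair step, P(i) = ½P(i−1) + ½P(i+1) with P(0)=0, P(8)=1 has the linear solution P(i) = i/8.
P(6) = 6/8 = 3/4.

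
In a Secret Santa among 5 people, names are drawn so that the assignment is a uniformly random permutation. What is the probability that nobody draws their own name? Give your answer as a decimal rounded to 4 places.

0.3667

This is the derangement probability: permutations of 5 with no fixed point.
D(5) = 5! · (1 − 1/1! + 1/2! − ··· + (−1)^5/5!) = 44.
P = 44/120 = 11/30 ≈ 0.3667.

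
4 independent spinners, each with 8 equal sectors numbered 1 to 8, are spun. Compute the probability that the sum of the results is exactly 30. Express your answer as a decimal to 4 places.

0.0024

There are 8^4 = 4096 equally likely outcomes.
The number of ordered 4-tuples from {1,…,8} summing to 30 is 10.
P(sum = 30) = 10/4096 = 5/2048 ≈ 0.0024.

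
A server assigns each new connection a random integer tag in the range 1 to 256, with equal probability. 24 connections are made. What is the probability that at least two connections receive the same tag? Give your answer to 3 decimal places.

It's easier to compute the probability that all 24 are distinct.
P(all distinct) = 256/256 · 255/256 · ··· · 233/256 ≈ 0.329.
So the probability of at least one match is 1 − 0.329 = 0.671.

0.671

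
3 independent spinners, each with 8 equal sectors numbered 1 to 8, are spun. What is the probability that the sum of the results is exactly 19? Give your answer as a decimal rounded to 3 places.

0.041

There are 8^3 = 512 equally likely outcomes.
The number of ordered 3-tuples from {1,…,8} summing to 19 is 21.
P(sum = 19) = 21/512 ≈ 0.041.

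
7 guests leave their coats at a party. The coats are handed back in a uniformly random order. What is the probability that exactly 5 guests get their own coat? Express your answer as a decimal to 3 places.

0.004

Choose which 5 of the 7 are fixed: C(7,5) = 21 ways.
The remaining 2 must have no fixed point: D(2) = 1.
P = 21·1/5040 = 1/240 ≈ 0.004.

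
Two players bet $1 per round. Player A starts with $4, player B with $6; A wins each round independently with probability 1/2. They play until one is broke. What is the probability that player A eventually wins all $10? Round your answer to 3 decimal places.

With a fair step, P(i) = ½P(i−1) + ½P(i+1) with P(0)=0, P(10)=1 has the linear solution P(i) = i/10.
P(4) = 4/10 = 2/5 ≈ 0.400.

0.400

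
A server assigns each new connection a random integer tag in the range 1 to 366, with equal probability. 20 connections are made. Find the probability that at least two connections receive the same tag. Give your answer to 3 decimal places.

It's easier to compute the probability that all 20 are distinct.
P(all distinct) = 366/366 · 365/366 · ··· · 347/366 ≈ 0.589.
So the probability of at least one match is 1 − 0.589 = 0.411.

0.411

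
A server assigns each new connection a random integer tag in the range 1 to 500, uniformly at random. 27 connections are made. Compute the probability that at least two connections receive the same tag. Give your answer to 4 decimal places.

It's easier to compute the probability that all 27 are distinct.
P(all distinct) = 500/500 · 499/500 · ··· · 474/500 ≈ 0.4893.
So the probability of at least one match is 1 − 0.4893 = 0.5107.

0.5107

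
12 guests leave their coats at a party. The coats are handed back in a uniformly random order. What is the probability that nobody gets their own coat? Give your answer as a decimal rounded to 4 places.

This is the derangement probability: permutations of 12 with no fixed point.
D(12) = 12! · (1 − 1/1! + 1/2! − ··· + (−1)^12/12!) = 176214841.
P = 176214841/479001600 = 16019531/43545600 ≈ 0.3679.

0.3679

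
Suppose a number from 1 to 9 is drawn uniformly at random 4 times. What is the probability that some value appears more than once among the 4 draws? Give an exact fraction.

P(all 4 different) = 9/9 · 8/9 · ··· · 6/9 = 112/243.
P(at least two equal) = 1 − 112/243 = 131/243.

131/243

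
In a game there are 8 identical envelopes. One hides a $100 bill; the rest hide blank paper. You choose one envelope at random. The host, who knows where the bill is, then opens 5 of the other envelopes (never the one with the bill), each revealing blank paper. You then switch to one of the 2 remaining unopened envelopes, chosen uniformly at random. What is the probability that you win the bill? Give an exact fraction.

Your original envelope holds the bill with probability 1/8, so the other 7 collectively hold it with probability 7/8.
The host can always find 5 empty envelopes to open, so the reveals don't change that 7/8; it is now spread over the 2 remaining unopened envelopes.
P(win by switching) = (7/8) · (1/2) = 7/16.

7/16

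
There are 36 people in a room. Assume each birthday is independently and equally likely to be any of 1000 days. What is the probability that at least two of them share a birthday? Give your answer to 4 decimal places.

It's easier to compute the probability that all 36 are distinct.
P(all distinct) = 1000/1000 · 999/1000 · ··· · 965/1000 ≈ 0.5286.
So the probability of at least one match is 1 − 0.5286 = 0.4714.

0.4714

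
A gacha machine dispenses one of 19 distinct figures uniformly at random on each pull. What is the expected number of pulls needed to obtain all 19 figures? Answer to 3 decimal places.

67.407

After i distinct types are collected, each trial gives a new one with probability (19−i)/19, so the expected wait for the next new type is 19/(19−i).
E = 19/19 + 19/18 + 19/17 + 19/16 + 19/15 + 19/14 + 19/13 + 19/12 + 19/11 + 19/10 + 19/9 + 19/8 + 19/7 + 19/6 + 19/5 + 19/4 + 19/3 + 19/2 + 19/1 = 275295799/4084080 ≈ 67.407.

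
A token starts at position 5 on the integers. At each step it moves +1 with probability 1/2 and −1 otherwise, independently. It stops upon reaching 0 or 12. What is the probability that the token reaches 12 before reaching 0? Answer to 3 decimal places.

0.417

With a fair step, P(i) = ½P(i−1) + ½P(i+1) with P(0)=0, P(12)=1 has the linear solution P(i) = i/12.
P(5) = 5/12 ≈ 0.417.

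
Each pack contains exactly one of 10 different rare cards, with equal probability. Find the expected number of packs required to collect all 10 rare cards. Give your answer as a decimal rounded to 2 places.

29.29

After i distinct types are collected, each trial gives a new one with probability (10−i)/10, so the expected wait for the next new type is 10/(10−i).
E = 10/10 + 10/9 + 10/8 + 10/7 + 10/6 + 10/5 + 10/4 + 10/3 + 10/2 + 10/1 = 7381/252 ≈ 29.29.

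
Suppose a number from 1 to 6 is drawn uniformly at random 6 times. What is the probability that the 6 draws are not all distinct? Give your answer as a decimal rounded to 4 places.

0.9846

P(all 6 different) = 6/6 · 5/6 · ··· · 1/6 ≈ 0.0154.
P(at least two equal) = 1 − 0.0154 = 0.9846.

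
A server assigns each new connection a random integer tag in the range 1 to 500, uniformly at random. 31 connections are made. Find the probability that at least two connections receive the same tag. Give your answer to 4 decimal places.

It's easier to compute the probability that all 31 are distinct.
P(all distinct) = 500/500 · 499/500 · ··· · 470/500 ≈ 0.3869.
So the probability of at least one match is 1 − 0.3869 = 0.6131.

0.6131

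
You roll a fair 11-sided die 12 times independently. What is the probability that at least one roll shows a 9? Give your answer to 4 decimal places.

0.6814

P(no roll shows a 9) = (10/11)^12 ≈ 0.3186.
P(at least one) = 1 − 0.3186 = 0.6814.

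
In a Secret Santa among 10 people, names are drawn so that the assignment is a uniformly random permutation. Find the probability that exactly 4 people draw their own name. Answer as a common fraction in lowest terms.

Choose which 4 of the 10 are fixed: C(10,4) = 210 ways.
The remaining 6 must have no fixed point: D(6) = 265.
P = 210·265/3628800 = 53/3456.

53/3456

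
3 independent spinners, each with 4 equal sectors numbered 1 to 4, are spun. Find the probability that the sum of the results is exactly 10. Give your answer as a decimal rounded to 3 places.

0.094

There are 4^3 = 64 equally likely outcomes.
The number of ordered 3-tuples from {1,…,4} summing to 10 is 6.
P(sum = 10) = 6/64 = 3/32 ≈ 0.094.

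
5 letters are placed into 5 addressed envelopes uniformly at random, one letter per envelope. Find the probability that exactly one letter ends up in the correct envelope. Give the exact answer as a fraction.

Choose which one is fixed: C(5,1) = 5 ways.
The remaining 4 must have no fixed point: D(4) = 9.
P = 5·9/120 = 3/8.

3/8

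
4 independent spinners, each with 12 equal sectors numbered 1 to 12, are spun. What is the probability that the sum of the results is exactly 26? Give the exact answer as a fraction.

There are 12^4 = 20736 equally likely outcomes.
The number of ordered 4-tuples from {1,…,12} summing to 26 is 1156.
P(sum = 26) = 1156/20736 = 289/5184.

289/5184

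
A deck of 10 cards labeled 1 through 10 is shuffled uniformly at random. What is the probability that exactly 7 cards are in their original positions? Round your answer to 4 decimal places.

0.0001

Choose which 7 of the 10 are fixed: C(10,7) = 120 ways.
The remaining 3 must have no fixed point: D(3) = 2.
P = 120·2/3628800 = 1/15120 ≈ 0.0001.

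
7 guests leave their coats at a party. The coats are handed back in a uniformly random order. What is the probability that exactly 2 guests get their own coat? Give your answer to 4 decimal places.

Choose which 2 of the 7 are fixed: C(7,2) = 21 ways.
The remaining 5 must have no fixed point: D(5) = 44.
P = 21·44/5040 = 11/60 ≈ 0.1833.

0.1833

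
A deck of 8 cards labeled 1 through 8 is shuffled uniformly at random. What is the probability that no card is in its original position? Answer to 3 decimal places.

This is the derangement probability: permutations of 8 with no fixed point.
D(8) = 8! · (1 − 1/1! + 1/2! − ··· + (−1)^8/8!) = 14833.
P = 14833/40320 = 2119/5760 ≈ 0.368.

0.368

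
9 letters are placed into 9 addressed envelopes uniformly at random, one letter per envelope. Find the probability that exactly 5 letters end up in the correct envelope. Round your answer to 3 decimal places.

0.003

Choose which 5 of the 9 are fixed: C(9,5) = 126 ways.
The remaining 4 must have no fixed point: D(4) = 9.
P = 126·9/362880 = 1/320 ≈ 0.003.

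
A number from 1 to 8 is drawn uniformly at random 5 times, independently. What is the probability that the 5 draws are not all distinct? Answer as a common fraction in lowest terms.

P(all 5 different) = 8/8 · 7/8 · ··· · 4/8 = 105/512.
P(at least two equal) = 1 − 105/512 = 407/512.

407/512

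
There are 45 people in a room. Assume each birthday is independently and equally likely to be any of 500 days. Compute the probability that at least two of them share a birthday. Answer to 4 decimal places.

0.8702

It's easier to compute the probability that all 45 are distinct.
P(all distinct) = 500/500 · 499/500 · ··· · 456/500 ≈ 0.1298.
So the probability of at least one match is 1 − 0.1298 = 0.8702.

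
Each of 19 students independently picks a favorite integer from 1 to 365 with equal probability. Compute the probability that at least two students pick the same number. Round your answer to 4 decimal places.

It's easier to compute the probability that all 19 are distinct.
P(all distinct) = 365/365 · 364/365 · ··· · 347/365 ≈ 0.6209.
So the probability of at least one match is 1 − 0.6209 = 0.3791.

0.3791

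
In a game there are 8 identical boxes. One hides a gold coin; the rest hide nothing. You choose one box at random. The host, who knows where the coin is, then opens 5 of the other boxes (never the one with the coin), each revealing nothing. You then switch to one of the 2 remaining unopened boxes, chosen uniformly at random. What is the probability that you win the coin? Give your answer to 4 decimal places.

Your original box holds the coin with probability 1/8, so the other 7 collectively hold it with probability 7/8.
The host can always find 5 empty boxes to open, so the reveals don't change that 7/8; it is now spread over the 2 remaining unopened boxes.
P(win by switching) = (7/8) · (1/2) = 7/16 ≈ 0.4375.

0.4375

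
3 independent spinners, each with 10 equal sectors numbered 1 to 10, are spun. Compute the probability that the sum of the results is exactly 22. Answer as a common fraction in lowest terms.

There are 10^3 = 1000 equally likely outcomes.
The number of ordered 3-tuples from {1,…,10} summing to 22 is 45.
P(sum = 22) = 45/1000 = 9/200.

9/200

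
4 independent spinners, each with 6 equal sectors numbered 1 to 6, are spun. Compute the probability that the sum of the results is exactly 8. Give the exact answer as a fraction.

35/1296

There are 6^4 = 1296 equally likely outcomes.
The number of ordered 4-tuples from {1,…,6} summing to 8 is 35.
P(sum = 8) = 35/1296.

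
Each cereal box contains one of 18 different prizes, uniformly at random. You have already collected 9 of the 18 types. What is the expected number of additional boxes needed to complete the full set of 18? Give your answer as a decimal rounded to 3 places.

50.921

Starting from 9 distinct types, each trial gives a new one with probability (18−i)/18 when i types are held, so the wait for the next new type is 18/(18−i).
E = 18/9 + 18/8 + 18/7 + 18/6 + 18/5 + 18/4 + 18/3 + 18/2 + 18/1 = 7129/140 ≈ 50.921.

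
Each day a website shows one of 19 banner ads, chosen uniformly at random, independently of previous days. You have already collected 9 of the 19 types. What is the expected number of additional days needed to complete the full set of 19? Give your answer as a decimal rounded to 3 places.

55.650

Starting from 9 distinct types, each trial gives a new one with probability (19−i)/19 when i types are held, so the wait for the next new type is 19/(19−i).
E = 19/10 + 19/9 + 19/8 + 19/7 + 19/6 + 19/5 + 19/4 + 19/3 + 19/2 + 19/1 = 140239/2520 ≈ 55.650.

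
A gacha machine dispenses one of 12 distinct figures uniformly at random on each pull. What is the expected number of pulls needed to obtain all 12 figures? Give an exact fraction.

86021/2310

After i distinct types are collected, each trial gives a new one with probability (12−i)/12, so the expected wait for the next new type is 12/(12−i).
E = 12/12 + 12/11 + 12/10 + 12/9 + 12/8 + 12/7 + 12/6 + 12/5 + 12/4 + 12/3 + 12/2 + 12/1 = 86021/2310.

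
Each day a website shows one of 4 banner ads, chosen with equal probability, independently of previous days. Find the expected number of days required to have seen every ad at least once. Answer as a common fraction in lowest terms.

25/3

After i distinct types are collected, each trial gives a new one with probability (4−i)/4, so the expected wait for the next new type is 4/(4−i).
E = 4/4 + 4/3 + 4/2 + 4/1 = 25/3.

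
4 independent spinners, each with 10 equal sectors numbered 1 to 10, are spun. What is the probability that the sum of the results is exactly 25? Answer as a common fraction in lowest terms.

37/625

There are 10^4 = 10000 equally likely outcomes.
The number of ordered 4-tuples from {1,…,10} summing to 25 is 592.
P(sum = 25) = 592/10000 = 37/625.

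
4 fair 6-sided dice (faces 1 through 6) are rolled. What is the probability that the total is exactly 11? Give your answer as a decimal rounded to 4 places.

There are 6^4 = 1296 equally likely outcomes.
The number of ordered 4-tuples from {1,…,6} summing to 11 is 104.
P(sum = 11) = 104/1296 = 13/162 ≈ 0.0802.

0.0802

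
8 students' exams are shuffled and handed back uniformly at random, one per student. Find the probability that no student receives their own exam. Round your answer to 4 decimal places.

This is the derangement probability: permutations of 8 with no fixed point.
D(8) = 8! · (1 − 1/1! + 1/2! − ··· + (−1)^8/8!) = 14833.
P = 14833/40320 = 2119/5760 ≈ 0.3679.

0.3679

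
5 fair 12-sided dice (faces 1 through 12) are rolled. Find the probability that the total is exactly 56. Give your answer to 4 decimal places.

There are 12^5 = 248832 equally likely outcomes.
The number of ordered 5-tuples from {1,…,12} summing to 56 is 70.
P(sum = 56) = 70/248832 = 35/124416 ≈ 0.0003.

0.0003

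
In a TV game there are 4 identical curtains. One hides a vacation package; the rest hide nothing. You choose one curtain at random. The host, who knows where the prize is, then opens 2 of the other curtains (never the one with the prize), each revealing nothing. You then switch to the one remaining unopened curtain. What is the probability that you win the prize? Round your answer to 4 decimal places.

0.7500

Your original curtain holds the prize with probability 1/4, so the other 3 collectively hold it with probability 3/4.
The host can always find 2 empty curtains to open, so the reveals don't change that 3/4; it is now spread over the 1 remaining unopened curtain.
P(win by switching) = (3/4) · (1/1) = 3/4 ≈ 0.7500.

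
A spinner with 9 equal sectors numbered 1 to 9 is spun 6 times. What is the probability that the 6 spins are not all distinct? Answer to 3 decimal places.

P(all 6 different) = 9/9 · 8/9 · ··· · 4/9 ≈ 0.114.
P(at least two equal) = 1 − 0.114 = 0.886.

0.886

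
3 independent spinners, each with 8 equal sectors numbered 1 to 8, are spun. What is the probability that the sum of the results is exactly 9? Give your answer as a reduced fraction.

There are 8^3 = 512 equally likely outcomes.
The number of ordered 3-tuples from {1,…,8} summing to 9 is 28.
P(sum = 9) = 28/512 = 7/128.

7/128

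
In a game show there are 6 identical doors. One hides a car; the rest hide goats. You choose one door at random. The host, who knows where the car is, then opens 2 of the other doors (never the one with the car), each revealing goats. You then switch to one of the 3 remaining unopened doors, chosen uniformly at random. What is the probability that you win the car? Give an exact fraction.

Your original door holds the car with probability 1/6, so the other 5 collectively hold it with probability 5/6.
The host can always find 2 empty doors to open, so the reveals don't change that 5/6; it is now spread over the 3 remaining unopened doors.
P(win by switching) = (5/6) · (1/3) = 5/18.

5/18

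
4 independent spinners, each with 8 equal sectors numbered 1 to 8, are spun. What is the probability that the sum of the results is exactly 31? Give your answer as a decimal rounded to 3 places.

There are 8^4 = 4096 equally likely outcomes.
The number of ordered 4-tuples from {1,…,8} summing to 31 is 4.
P(sum = 31) = 4/4096 = 1/1024 ≈ 0.001.

0.001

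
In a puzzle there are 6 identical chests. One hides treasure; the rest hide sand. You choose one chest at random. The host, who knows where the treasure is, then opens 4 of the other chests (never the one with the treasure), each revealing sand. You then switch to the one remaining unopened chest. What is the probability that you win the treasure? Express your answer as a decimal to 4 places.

Your original chest holds the treasure with probability 1/6, so the other 5 collectively hold it with probability 5/6.
The host can always find 4 empty chests to open, so the reveals don't change that 5/6; it is now spread over the 1 remaining unopened chest.
P(win by switching) = (5/6) · (1/1) = 5/6 ≈ 0.8333.

0.8333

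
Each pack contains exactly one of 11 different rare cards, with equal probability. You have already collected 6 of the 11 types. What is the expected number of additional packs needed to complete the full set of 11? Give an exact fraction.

1507/60

Starting from 6 distinct types, each trial gives a new one with probability (11−i)/11 when i types are held, so the wait for the next new type is 11/(11−i).
E = 11/5 + 11/4 + 11/3 + 11/2 + 11/1 = 1507/60.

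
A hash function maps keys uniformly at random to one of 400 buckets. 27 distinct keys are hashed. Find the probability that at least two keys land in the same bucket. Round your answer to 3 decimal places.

It's easier to compute the probability that all 27 are distinct.
P(all distinct) = 400/400 · 399/400 · ··· · 374/400 ≈ 0.408.
So the probability of at least one match is 1 − 0.408 = 0.592.

0.592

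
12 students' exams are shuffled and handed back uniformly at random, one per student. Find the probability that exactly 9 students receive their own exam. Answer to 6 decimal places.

Choose which 9 of the 12 are fixed: C(12,9) = 220 ways.
The remaining 3 must have no fixed point: D(3) = 2.
P = 220·2/479001600 = 1/1088640 ≈ 0.000001.

0.000001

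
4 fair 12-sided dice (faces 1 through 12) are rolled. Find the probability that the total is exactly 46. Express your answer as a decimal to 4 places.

0.0005

There are 12^4 = 20736 equally likely outcomes.
The number of ordered 4-tuples from {1,…,12} summing to 46 is 10.
P(sum = 46) = 10/20736 = 5/10368 ≈ 0.0005.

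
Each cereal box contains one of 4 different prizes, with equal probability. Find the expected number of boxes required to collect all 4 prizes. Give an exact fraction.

After i distinct types are collected, each trial gives a new one with probability (4−i)/4, so the expected wait for the next new type is 4/(4−i).
E = 4/4 + 4/3 + 4/2 + 4/1 = 25/3.

25/3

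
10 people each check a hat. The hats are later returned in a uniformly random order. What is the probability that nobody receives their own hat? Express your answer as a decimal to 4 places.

0.3679

This is the derangement probability: permutations of 10 with no fixed point.
D(10) = 10! · (1 − 1/1! + 1/2! − ··· + (−1)^10/10!) = 1334961.
P = 1334961/3628800 = 16481/44800 ≈ 0.3679.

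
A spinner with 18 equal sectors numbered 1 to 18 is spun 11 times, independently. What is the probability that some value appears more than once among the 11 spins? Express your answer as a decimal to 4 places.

0.9802

P(all 11 different) = 18/18 · 17/18 · ··· · 8/18 ≈ 0.0198.
P(at least two equal) = 1 − 0.0198 = 0.9802.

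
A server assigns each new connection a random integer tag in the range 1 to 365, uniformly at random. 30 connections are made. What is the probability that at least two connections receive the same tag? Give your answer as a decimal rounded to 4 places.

0.7063

It's easier to compute the probability that all 30 are distinct.
P(all distinct) = 365/365 · 364/365 · ··· · 336/365 ≈ 0.2937.
So the probability of at least one match is 1 − 0.2937 = 0.7063.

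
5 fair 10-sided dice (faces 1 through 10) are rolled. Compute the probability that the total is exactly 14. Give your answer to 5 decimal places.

0.00715

There are 10^5 = 100000 equally likely outcomes.
The number of ordered 5-tuples from {1,…,10} summing to 14 is 715.
P(sum = 14) = 715/100000 = 143/20000 ≈ 0.00715.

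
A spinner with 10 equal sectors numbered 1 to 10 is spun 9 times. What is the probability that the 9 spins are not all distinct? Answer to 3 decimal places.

P(all 9 different) = 10/10 · 9/10 · ··· · 2/10 ≈ 0.004.
P(at least two equal) = 1 − 0.004 = 0.996.

0.996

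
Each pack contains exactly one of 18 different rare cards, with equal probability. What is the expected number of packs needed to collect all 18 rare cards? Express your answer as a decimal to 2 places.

After i distinct types are collected, each trial gives a new one with probability (18−i)/18, so the expected wait for the next new type is 18/(18−i).
E = 18/18 + 18/17 + 18/16 + 18/15 + 18/14 + 18/13 + 18/12 + 18/11 + 18/10 + 18/9 + 18/8 + 18/7 + 18/6 + 18/5 + 18/4 + 18/3 + 18/2 + 18/1 = 42822903/680680 ≈ 62.91.

62.91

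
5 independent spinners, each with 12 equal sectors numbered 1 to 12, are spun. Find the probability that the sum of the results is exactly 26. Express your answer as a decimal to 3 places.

0.036

There are 12^5 = 248832 equally likely outcomes.
The number of ordered 5-tuples from {1,…,12} summing to 26 is 9075.
P(sum = 26) = 9075/248832 = 3025/82944 ≈ 0.036.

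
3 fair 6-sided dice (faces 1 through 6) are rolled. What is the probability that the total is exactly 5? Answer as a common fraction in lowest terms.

There are 6^3 = 216 equally likely outcomes.
The number of ordered 3-tuples from {1,…,6} summing to 5 is 6.
P(sum = 5) = 6/216 = 1/36.

1/36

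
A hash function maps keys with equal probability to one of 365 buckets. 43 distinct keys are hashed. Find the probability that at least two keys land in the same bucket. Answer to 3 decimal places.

0.924

It's easier to compute the probability that all 43 are distinct.
P(all distinct) = 365/365 · 364/365 · ··· · 323/365 ≈ 0.076.
So the probability of at least one match is 1 − 0.076 = 0.924.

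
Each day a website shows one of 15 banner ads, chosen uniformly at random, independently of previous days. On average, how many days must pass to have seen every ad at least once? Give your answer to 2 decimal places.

After i distinct types are collected, each trial gives a new one with probability (15−i)/15, so the expected wait for the next new type is 15/(15−i).
E = 15/15 + 15/14 + 15/13 + 15/12 + 15/11 + 15/10 + 15/9 + 15/8 + 15/7 + 15/6 + 15/5 + 15/4 + 15/3 + 15/2 + 15/1 = 1195757/24024 ≈ 49.77.

49.77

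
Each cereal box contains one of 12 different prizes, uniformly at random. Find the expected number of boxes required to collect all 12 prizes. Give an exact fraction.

86021/2310

After i distinct types are collected, each trial gives a new one with probability (12−i)/12, so the expected wait for the next new type is 12/(12−i).
E = 12/12 + 12/11 + 12/10 + 12/9 + 12/8 + 12/7 + 12/6 + 12/5 + 12/4 + 12/3 + 12/2 + 12/1 = 86021/2310.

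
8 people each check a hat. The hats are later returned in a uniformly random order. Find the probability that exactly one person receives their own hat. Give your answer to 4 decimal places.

0.3679

Choose which one is fixed: C(8,1) = 8 ways.
The remaining 7 must have no fixed point: D(7) = 1854.
P = 8·1854/40320 = 103/280 ≈ 0.3679.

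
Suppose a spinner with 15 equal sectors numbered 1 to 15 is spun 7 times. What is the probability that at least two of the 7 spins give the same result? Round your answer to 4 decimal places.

0.8102

P(all 7 different) = 15/15 · 14/15 · ··· · 9/15 ≈ 0.1898.
P(at least two equal) = 1 − 0.1898 = 0.8102.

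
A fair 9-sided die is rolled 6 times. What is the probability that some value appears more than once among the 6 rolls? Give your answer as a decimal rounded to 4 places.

0.8862

P(all 6 different) = 9/9 · 8/9 · ··· · 4/9 ≈ 0.1138.
P(at least two equal) = 1 − 0.1138 = 0.8862.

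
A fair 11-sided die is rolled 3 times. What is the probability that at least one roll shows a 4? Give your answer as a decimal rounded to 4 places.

0.2487

P(no roll shows a 4) = (10/11)^3 ≈ 0.7513.
P(at least one) = 1 − 0.7513 = 0.2487.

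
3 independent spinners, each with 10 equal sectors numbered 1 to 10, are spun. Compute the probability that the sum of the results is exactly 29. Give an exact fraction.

There are 10^3 = 1000 equally likely outcomes.
The number of ordered 3-tuples from {1,…,10} summing to 29 is 3.
P(sum = 29) = 3/1000.

3/1000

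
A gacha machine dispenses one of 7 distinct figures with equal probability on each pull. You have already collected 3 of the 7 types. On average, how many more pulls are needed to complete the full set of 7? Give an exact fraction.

Starting from 3 distinct types, each trial gives a new one with probability (7−i)/7 when i types are held, so the wait for the next new type is 7/(7−i).
E = 7/4 + 7/3 + 7/2 + 7/1 = 175/12.

175/12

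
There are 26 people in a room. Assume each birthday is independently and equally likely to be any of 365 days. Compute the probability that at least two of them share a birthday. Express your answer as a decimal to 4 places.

0.5982

It's easier to compute the probability that all 26 are distinct.
P(all distinct) = 365/365 · 364/365 · ··· · 340/365 ≈ 0.4018.
So the probability of at least one match is 1 − 0.4018 = 0.5982.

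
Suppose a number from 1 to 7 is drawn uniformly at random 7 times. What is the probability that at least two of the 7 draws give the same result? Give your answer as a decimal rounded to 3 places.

P(all 7 different) = 7/7 · 6/7 · ··· · 1/7 ≈ 0.006.
P(at least two equal) = 1 − 0.006 = 0.994.

0.994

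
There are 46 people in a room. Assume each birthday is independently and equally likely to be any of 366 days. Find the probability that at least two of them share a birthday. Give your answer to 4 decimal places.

It's easier to compute the probability that all 46 are distinct.
P(all distinct) = 366/366 · 365/366 · ··· · 321/366 ≈ 0.0522.
So the probability of at least one match is 1 − 0.0522 = 0.9478.

0.9478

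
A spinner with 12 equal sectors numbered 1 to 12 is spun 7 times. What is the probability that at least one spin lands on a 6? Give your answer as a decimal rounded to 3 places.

0.456

P(no spin lands on a 6) = (11/12)^7 ≈ 0.544.
P(at least one) = 1 − 0.544 = 0.456.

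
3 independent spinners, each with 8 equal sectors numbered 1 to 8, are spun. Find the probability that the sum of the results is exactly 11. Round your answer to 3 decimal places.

There are 8^3 = 512 equally likely outcomes.
The number of ordered 3-tuples from {1,…,8} summing to 11 is 42.
P(sum = 11) = 42/512 = 21/256 ≈ 0.082.

0.082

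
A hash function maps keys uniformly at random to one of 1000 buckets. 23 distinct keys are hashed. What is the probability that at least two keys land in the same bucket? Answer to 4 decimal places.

It's easier to compute the probability that all 23 are distinct.
P(all distinct) = 1000/1000 · 999/1000 · ··· · 978/1000 ≈ 0.7750.
So the probability of at least one match is 1 − 0.7750 = 0.2250.

0.2250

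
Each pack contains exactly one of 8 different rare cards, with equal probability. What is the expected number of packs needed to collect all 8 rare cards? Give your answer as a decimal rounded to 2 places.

After i distinct types are collected, each trial gives a new one with probability (8−i)/8, so the expected wait for the next new type is 8/(8−i).
E = 8/8 + 8/7 + 8/6 + 8/5 + 8/4 + 8/3 + 8/2 + 8/1 = 761/35 ≈ 21.74.

21.74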